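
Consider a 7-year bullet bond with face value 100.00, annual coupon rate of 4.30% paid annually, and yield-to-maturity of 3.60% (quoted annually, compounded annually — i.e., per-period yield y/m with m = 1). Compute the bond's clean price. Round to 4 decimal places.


Answer: Price = 104.2643

Derivation:
Coupon per period c = face * coupon_rate / m = 4.300000
Periods per year m = 1; per-period yield y/m = 0.036000
Number of cashflows N = 7
Cashflows (t years, CF_t, discount factor 1/(1+y/m)^(m*t), PV):
  t = 1.0000: CF_t = 4.300000, DF = 0.965251, PV = 4.150579
  t = 2.0000: CF_t = 4.300000, DF = 0.931709, PV = 4.006351
  t = 3.0000: CF_t = 4.300000, DF = 0.899333, PV = 3.867134
  t = 4.0000: CF_t = 4.300000, DF = 0.868082, PV = 3.732755
  t = 5.0000: CF_t = 4.300000, DF = 0.837917, PV = 3.603045
  t = 6.0000: CF_t = 4.300000, DF = 0.808801, PV = 3.477843
  t = 7.0000: CF_t = 104.300000, DF = 0.780696, PV = 81.426547
Price P = sum_t PV_t = 104.264253


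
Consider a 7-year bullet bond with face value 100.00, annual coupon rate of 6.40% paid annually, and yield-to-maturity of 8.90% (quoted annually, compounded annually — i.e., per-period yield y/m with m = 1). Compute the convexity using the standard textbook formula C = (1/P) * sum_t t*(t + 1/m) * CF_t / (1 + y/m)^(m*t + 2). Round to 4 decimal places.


Answer: Convexity = 36.3017

Derivation:
Coupon per period c = face * coupon_rate / m = 6.400000
Periods per year m = 1; per-period yield y/m = 0.089000
Number of cashflows N = 7
Cashflows (t years, CF_t, discount factor 1/(1+y/m)^(m*t), PV):
  t = 1.0000: CF_t = 6.400000, DF = 0.918274, PV = 5.876951
  t = 2.0000: CF_t = 6.400000, DF = 0.843226, PV = 5.396650
  t = 3.0000: CF_t = 6.400000, DF = 0.774313, PV = 4.955601
  t = 4.0000: CF_t = 6.400000, DF = 0.711031, PV = 4.550598
  t = 5.0000: CF_t = 6.400000, DF = 0.652921, PV = 4.178694
  t = 6.0000: CF_t = 6.400000, DF = 0.599560, PV = 3.837185
  t = 7.0000: CF_t = 106.400000, DF = 0.550560, PV = 58.579609
Price P = sum_t PV_t = 87.375288
Convexity numerator sum_t t*(t + 1/m) * CF_t / (1+y/m)^(m*t + 2):
  t = 1.0000: term = 9.911202
  t = 2.0000: term = 27.303587
  t = 3.0000: term = 50.144329
  t = 4.0000: term = 76.743692
  t = 5.0000: term = 105.707565
  t = 6.0000: term = 135.895860
  t = 7.0000: term = 2766.169173
Convexity = (1/P) * sum = 3171.875409 / 87.375288 = 36.301745


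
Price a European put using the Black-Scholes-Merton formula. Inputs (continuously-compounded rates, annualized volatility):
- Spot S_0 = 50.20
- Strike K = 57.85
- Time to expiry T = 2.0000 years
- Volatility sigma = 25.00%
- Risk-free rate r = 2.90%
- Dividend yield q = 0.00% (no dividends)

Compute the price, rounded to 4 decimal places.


Answer: Price = 9.7504

Derivation:
d1 = (ln(S/K) + (r - q + 0.5*sigma^2) * T) / (sigma * sqrt(T)) = -0.06035419
d2 = d1 - sigma * sqrt(T) = -0.41390758
exp(-rT) = 0.94364995; exp(-qT) = 1.00000000
P = K * exp(-rT) * N(-d2) - S_0 * exp(-qT) * N(-d1)
N(-d1) = 0.52406323; N(-d2) = 0.66052910
P = 57.8500 * 0.94364995 * 0.66052910 - 50.2000 * 1.00000000 * 0.52406323 = 9.7504


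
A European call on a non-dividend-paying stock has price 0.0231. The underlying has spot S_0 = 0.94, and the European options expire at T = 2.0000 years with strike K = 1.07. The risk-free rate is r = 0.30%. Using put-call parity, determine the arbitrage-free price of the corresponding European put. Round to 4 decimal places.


Put-call parity: C - P = S_0 * exp(-qT) - K * exp(-rT).
S_0 * exp(-qT) = 0.9400 * 1.00000000 = 0.94000000
K * exp(-rT) = 1.0700 * 0.99401796 = 1.06359922
P = C - S*exp(-qT) + K*exp(-rT)
P = 0.0231 - 0.94000000 + 1.06359922 = 0.1467

Answer: Put price = 0.1467


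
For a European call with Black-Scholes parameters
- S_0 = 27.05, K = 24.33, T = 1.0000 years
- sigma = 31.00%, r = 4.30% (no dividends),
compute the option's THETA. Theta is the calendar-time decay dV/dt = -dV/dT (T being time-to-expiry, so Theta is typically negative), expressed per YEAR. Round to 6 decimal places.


d1 = 0.6355704790; d2 = 0.3255704790
phi(d1) = 0.3259818904; exp(-qT) = 1.0000000000; exp(-rT) = 0.9579113901
Theta = -S*exp(-qT)*phi(d1)*sigma/(2*sqrt(T)) - r*K*exp(-rT)*N(d2) + q*S*exp(-qT)*N(d1)
N(d1) = 0.7374717920; N(d2) = 0.6276253247; sqrt(T) = 1.0000000000
Term 1 = -27.0500 * 1.0000000000 * 0.3259818904 * 0.3100 / (2 * 1.0000000000) = -1.3667605710
Term 2 = -0.0430 * 24.3300 * 0.9579113901 * 0.6276253247 = -0.6289793116
Term 3 = 0 (no dividend yield, q = 0)
Theta = -1.3667605710 + (-0.6289793116) + (0.0000000000) = -1.995740

Answer: Theta = -1.995740


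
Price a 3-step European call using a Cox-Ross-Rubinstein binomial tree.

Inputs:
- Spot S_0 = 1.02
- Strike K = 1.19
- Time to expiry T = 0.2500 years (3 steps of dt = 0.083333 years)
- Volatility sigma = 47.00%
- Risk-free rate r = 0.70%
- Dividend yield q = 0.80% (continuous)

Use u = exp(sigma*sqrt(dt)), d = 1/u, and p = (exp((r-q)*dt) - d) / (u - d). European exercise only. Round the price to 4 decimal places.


dt = T/N = 0.083333
u = exp(sigma*sqrt(dt)) = 1.145312; d = 1/u = 0.873124
p = (exp((r-q)*dt) - d) / (u - d) = 0.465826
Discount per step: exp(-r*dt) = 0.999417
Stock lattice S(k, i) with i counting down-moves:
  k=0: S(0,0) = 1.0200
  k=1: S(1,0) = 1.1682; S(1,1) = 0.8906
  k=2: S(2,0) = 1.3380; S(2,1) = 1.0200; S(2,2) = 0.7776
  k=3: S(3,0) = 1.5324; S(3,1) = 1.1682; S(3,2) = 0.8906; S(3,3) = 0.6789
Terminal payoffs V(N, i) = max(S_T - K, 0):
  V(3,0) = 0.342399; V(3,1) = 0.000000; V(3,2) = 0.000000; V(3,3) = 0.000000
Backward induction: V(k, i) = exp(-r*dt) * [p * V(k+1, i) + (1-p) * V(k+1, i+1)].
  V(2,0) = exp(-r*dt) * [p*0.342399 + (1-p)*0.000000] = 0.159406
  V(2,1) = exp(-r*dt) * [p*0.000000 + (1-p)*0.000000] = 0.000000
  V(2,2) = exp(-r*dt) * [p*0.000000 + (1-p)*0.000000] = 0.000000
  V(1,0) = exp(-r*dt) * [p*0.159406 + (1-p)*0.000000] = 0.074212
  V(1,1) = exp(-r*dt) * [p*0.000000 + (1-p)*0.000000] = 0.000000
  V(0,0) = exp(-r*dt) * [p*0.074212 + (1-p)*0.000000] = 0.034550

Answer: Price = V(0,0) = 0.0345


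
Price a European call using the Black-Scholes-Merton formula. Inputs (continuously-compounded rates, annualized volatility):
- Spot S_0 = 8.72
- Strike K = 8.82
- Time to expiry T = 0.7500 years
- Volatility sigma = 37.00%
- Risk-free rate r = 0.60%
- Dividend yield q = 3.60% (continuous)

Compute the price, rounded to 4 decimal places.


Answer: Price = 0.9588

Derivation:
d1 = (ln(S/K) + (r - q + 0.5*sigma^2) * T) / (sigma * sqrt(T)) = 0.05441095
d2 = d1 - sigma * sqrt(T) = -0.26601845
exp(-rT) = 0.99551011; exp(-qT) = 0.97336124
C = S_0 * exp(-qT) * N(d1) - K * exp(-rT) * N(d2)
N(d1) = 0.52169612; N(d2) = 0.39511250
C = 8.7200 * 0.97336124 * 0.52169612 - 8.8200 * 0.99551011 * 0.39511250 = 0.9588


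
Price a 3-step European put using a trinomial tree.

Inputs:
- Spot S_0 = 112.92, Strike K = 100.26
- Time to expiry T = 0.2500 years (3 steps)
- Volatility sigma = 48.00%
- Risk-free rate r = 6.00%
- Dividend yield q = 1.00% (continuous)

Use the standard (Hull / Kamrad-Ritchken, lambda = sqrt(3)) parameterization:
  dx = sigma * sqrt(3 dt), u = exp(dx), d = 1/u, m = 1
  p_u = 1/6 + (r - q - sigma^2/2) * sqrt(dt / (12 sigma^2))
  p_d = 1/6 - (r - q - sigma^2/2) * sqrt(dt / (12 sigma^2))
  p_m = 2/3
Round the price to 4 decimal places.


Answer: Price = V(0,0) = 4.9875

Derivation:
dt = T/N = 0.083333; dx = sigma*sqrt(3*dt) = 0.240000
u = exp(dx) = 1.271249; d = 1/u = 0.786628
p_u = 0.155347, p_m = 0.666667, p_d = 0.177986
Discount per step: exp(-r*dt) = 0.995012
Stock lattice S(k, j) with j the centered position index:
  k=0: S(0,+0) = 112.9200
  k=1: S(1,-1) = 88.8260; S(1,+0) = 112.9200; S(1,+1) = 143.5495
  k=2: S(2,-2) = 69.8730; S(2,-1) = 88.8260; S(2,+0) = 112.9200; S(2,+1) = 143.5495; S(2,+2) = 182.4871
  k=3: S(3,-3) = 54.9641; S(3,-2) = 69.8730; S(3,-1) = 88.8260; S(3,+0) = 112.9200; S(3,+1) = 143.5495; S(3,+2) = 182.4871; S(3,+3) = 231.9866
Terminal payoffs V(N, j) = max(K - S_T, 0):
  V(3,-3) = 45.295935; V(3,-2) = 30.386979; V(3,-1) = 11.433982; V(3,+0) = 0.000000; V(3,+1) = 0.000000; V(3,+2) = 0.000000; V(3,+3) = 0.000000
Backward induction: V(k, j) = exp(-r*dt) * [p_u * V(k+1, j+1) + p_m * V(k+1, j) + p_d * V(k+1, j-1)]
  V(2,-2) = exp(-r*dt) * [p_u*11.433982 + p_m*30.386979 + p_d*45.295935] = 29.946165
  V(2,-1) = exp(-r*dt) * [p_u*0.000000 + p_m*11.433982 + p_d*30.386979] = 12.966122
  V(2,+0) = exp(-r*dt) * [p_u*0.000000 + p_m*0.000000 + p_d*11.433982] = 2.024940
  V(2,+1) = exp(-r*dt) * [p_u*0.000000 + p_m*0.000000 + p_d*0.000000] = 0.000000
  V(2,+2) = exp(-r*dt) * [p_u*0.000000 + p_m*0.000000 + p_d*0.000000] = 0.000000
  V(1,-1) = exp(-r*dt) * [p_u*2.024940 + p_m*12.966122 + p_d*29.946165] = 14.217387
  V(1,+0) = exp(-r*dt) * [p_u*0.000000 + p_m*2.024940 + p_d*12.966122] = 3.639506
  V(1,+1) = exp(-r*dt) * [p_u*0.000000 + p_m*0.000000 + p_d*2.024940] = 0.358614
  V(0,+0) = exp(-r*dt) * [p_u*0.358614 + p_m*3.639506 + p_d*14.217387] = 4.987544


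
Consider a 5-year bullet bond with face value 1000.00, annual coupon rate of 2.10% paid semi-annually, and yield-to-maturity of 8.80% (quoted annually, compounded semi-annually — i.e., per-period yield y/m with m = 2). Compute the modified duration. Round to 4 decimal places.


Coupon per period c = face * coupon_rate / m = 10.500000
Periods per year m = 2; per-period yield y/m = 0.044000
Number of cashflows N = 10
Cashflows (t years, CF_t, discount factor 1/(1+y/m)^(m*t), PV):
  t = 0.5000: CF_t = 10.500000, DF = 0.957854, PV = 10.057471
  t = 1.0000: CF_t = 10.500000, DF = 0.917485, PV = 9.633593
  t = 1.5000: CF_t = 10.500000, DF = 0.878817, PV = 9.227580
  t = 2.0000: CF_t = 10.500000, DF = 0.841779, PV = 8.838678
  t = 2.5000: CF_t = 10.500000, DF = 0.806302, PV = 8.466167
  t = 3.0000: CF_t = 10.500000, DF = 0.772320, PV = 8.109355
  t = 3.5000: CF_t = 10.500000, DF = 0.739770, PV = 7.767581
  t = 4.0000: CF_t = 10.500000, DF = 0.708592, PV = 7.440212
  t = 4.5000: CF_t = 10.500000, DF = 0.678728, PV = 7.126640
  t = 5.0000: CF_t = 1010.500000, DF = 0.650122, PV = 656.948509
Price P = sum_t PV_t = 733.615785
First compute Macaulay numerator sum_t t * PV_t:
  t * PV_t at t = 0.5000: 5.028736
  t * PV_t at t = 1.0000: 9.633593
  t * PV_t at t = 1.5000: 13.841369
  t * PV_t at t = 2.0000: 17.677356
  t * PV_t at t = 2.5000: 21.165416
  t * PV_t at t = 3.0000: 24.328065
  t * PV_t at t = 3.5000: 27.186535
  t * PV_t at t = 4.0000: 29.760848
  t * PV_t at t = 4.5000: 32.069879
  t * PV_t at t = 5.0000: 3284.742544
Macaulay duration D = 3465.434341 / 733.615785 = 4.723773
Modified duration = D / (1 + y/m) = 4.723773 / (1 + 0.044000) = 4.524687

Answer: Modified duration = 4.5247


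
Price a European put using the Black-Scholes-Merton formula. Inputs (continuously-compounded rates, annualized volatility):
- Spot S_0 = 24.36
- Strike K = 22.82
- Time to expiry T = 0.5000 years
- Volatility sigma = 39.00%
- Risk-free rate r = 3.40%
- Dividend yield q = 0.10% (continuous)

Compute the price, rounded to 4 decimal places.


d1 = (ln(S/K) + (r - q + 0.5*sigma^2) * T) / (sigma * sqrt(T)) = 0.43452654
d2 = d1 - sigma * sqrt(T) = 0.15875489
exp(-rT) = 0.98314368; exp(-qT) = 0.99950012
P = K * exp(-rT) * N(-d2) - S_0 * exp(-qT) * N(-d1)
N(-d1) = 0.33195306; N(-d2) = 0.43693099
P = 22.8200 * 0.98314368 * 0.43693099 - 24.3600 * 0.99950012 * 0.33195306 = 1.7204

Answer: Price = 1.7204


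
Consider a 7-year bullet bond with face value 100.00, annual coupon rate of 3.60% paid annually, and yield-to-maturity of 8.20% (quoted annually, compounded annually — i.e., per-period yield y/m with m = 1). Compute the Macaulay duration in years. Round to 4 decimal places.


Answer: Macaulay duration = 6.1906 years

Derivation:
Coupon per period c = face * coupon_rate / m = 3.600000
Periods per year m = 1; per-period yield y/m = 0.082000
Number of cashflows N = 7
Cashflows (t years, CF_t, discount factor 1/(1+y/m)^(m*t), PV):
  t = 1.0000: CF_t = 3.600000, DF = 0.924214, PV = 3.327172
  t = 2.0000: CF_t = 3.600000, DF = 0.854172, PV = 3.075020
  t = 3.0000: CF_t = 3.600000, DF = 0.789438, PV = 2.841978
  t = 4.0000: CF_t = 3.600000, DF = 0.729610, PV = 2.626597
  t = 5.0000: CF_t = 3.600000, DF = 0.674316, PV = 2.427539
  t = 6.0000: CF_t = 3.600000, DF = 0.623213, PV = 2.243566
  t = 7.0000: CF_t = 103.600000, DF = 0.575982, PV = 59.671771
Price P = sum_t PV_t = 76.213644
Macaulay numerator sum_t t * PV_t:
  t * PV_t at t = 1.0000: 3.327172
  t * PV_t at t = 2.0000: 6.150040
  t * PV_t at t = 3.0000: 8.525934
  t * PV_t at t = 4.0000: 10.506388
  t * PV_t at t = 5.0000: 12.137694
  t * PV_t at t = 6.0000: 13.461399
  t * PV_t at t = 7.0000: 417.702399
Macaulay duration D = (sum_t t * PV_t) / P = 471.811027 / 76.213644 = 6.190637


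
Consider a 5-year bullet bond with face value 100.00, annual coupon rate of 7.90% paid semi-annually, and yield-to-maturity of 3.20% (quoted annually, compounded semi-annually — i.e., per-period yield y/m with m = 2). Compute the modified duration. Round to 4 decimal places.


Coupon per period c = face * coupon_rate / m = 3.950000
Periods per year m = 2; per-period yield y/m = 0.016000
Number of cashflows N = 10
Cashflows (t years, CF_t, discount factor 1/(1+y/m)^(m*t), PV):
  t = 0.5000: CF_t = 3.950000, DF = 0.984252, PV = 3.887795
  t = 1.0000: CF_t = 3.950000, DF = 0.968752, PV = 3.826570
  t = 1.5000: CF_t = 3.950000, DF = 0.953496, PV = 3.766309
  t = 2.0000: CF_t = 3.950000, DF = 0.938480, PV = 3.706997
  t = 2.5000: CF_t = 3.950000, DF = 0.923701, PV = 3.648619
  t = 3.0000: CF_t = 3.950000, DF = 0.909155, PV = 3.591161
  t = 3.5000: CF_t = 3.950000, DF = 0.894837, PV = 3.534607
  t = 4.0000: CF_t = 3.950000, DF = 0.880745, PV = 3.478944
  t = 4.5000: CF_t = 3.950000, DF = 0.866875, PV = 3.424157
  t = 5.0000: CF_t = 103.950000, DF = 0.853224, PV = 88.692606
Price P = sum_t PV_t = 121.557766
First compute Macaulay numerator sum_t t * PV_t:
  t * PV_t at t = 0.5000: 1.943898
  t * PV_t at t = 1.0000: 3.826570
  t * PV_t at t = 1.5000: 5.649464
  t * PV_t at t = 2.0000: 7.413994
  t * PV_t at t = 2.5000: 9.121548
  t * PV_t at t = 3.0000: 10.773482
  t * PV_t at t = 3.5000: 12.371125
  t * PV_t at t = 4.0000: 13.915776
  t * PV_t at t = 4.5000: 15.408708
  t * PV_t at t = 5.0000: 443.463028
Macaulay duration D = 523.887594 / 121.557766 = 4.309783
Modified duration = D / (1 + y/m) = 4.309783 / (1 + 0.016000) = 4.241912

Answer: Modified duration = 4.2419


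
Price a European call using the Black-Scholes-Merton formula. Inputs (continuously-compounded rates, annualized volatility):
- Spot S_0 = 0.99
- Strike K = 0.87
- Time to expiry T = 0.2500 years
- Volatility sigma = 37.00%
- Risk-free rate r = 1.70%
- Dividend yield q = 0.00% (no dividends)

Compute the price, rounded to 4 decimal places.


Answer: Price = 0.1472

Derivation:
d1 = (ln(S/K) + (r - q + 0.5*sigma^2) * T) / (sigma * sqrt(T)) = 0.81391476
d2 = d1 - sigma * sqrt(T) = 0.62891476
exp(-rT) = 0.99575902; exp(-qT) = 1.00000000
C = S_0 * exp(-qT) * N(d1) - K * exp(-rT) * N(d2)
N(d1) = 0.79215311; N(d2) = 0.73529757
C = 0.9900 * 1.00000000 * 0.79215311 - 0.8700 * 0.99575902 * 0.73529757 = 0.1472


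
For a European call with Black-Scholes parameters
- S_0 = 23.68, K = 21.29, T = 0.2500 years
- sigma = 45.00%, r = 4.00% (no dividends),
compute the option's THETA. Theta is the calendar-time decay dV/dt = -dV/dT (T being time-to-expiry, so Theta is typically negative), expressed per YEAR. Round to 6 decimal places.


d1 = 0.6298036938; d2 = 0.4048036938
phi(d1) = 0.3271734307; exp(-qT) = 1.0000000000; exp(-rT) = 0.9900498337
Theta = -S*exp(-qT)*phi(d1)*sigma/(2*sqrt(T)) - r*K*exp(-rT)*N(d2) + q*S*exp(-qT)*N(d1)
N(d1) = 0.7355884857; N(d2) = 0.6571890933; sqrt(T) = 0.5000000000
Term 1 = -23.6800 * 1.0000000000 * 0.3271734307 * 0.4500 / (2 * 0.5000000000) = -3.4863600775
Term 2 = -0.0400 * 21.2900 * 0.9900498337 * 0.6571890933 = -0.5540934996
Term 3 = 0 (no dividend yield, q = 0)
Theta = -3.4863600775 + (-0.5540934996) + (0.0000000000) = -4.040454

Answer: Theta = -4.040454


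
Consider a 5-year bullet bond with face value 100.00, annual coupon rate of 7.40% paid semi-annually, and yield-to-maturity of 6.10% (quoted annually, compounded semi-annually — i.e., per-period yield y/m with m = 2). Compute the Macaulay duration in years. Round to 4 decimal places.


Coupon per period c = face * coupon_rate / m = 3.700000
Periods per year m = 2; per-period yield y/m = 0.030500
Number of cashflows N = 10
Cashflows (t years, CF_t, discount factor 1/(1+y/m)^(m*t), PV):
  t = 0.5000: CF_t = 3.700000, DF = 0.970403, PV = 3.590490
  t = 1.0000: CF_t = 3.700000, DF = 0.941681, PV = 3.484221
  t = 1.5000: CF_t = 3.700000, DF = 0.913810, PV = 3.381098
  t = 2.0000: CF_t = 3.700000, DF = 0.886764, PV = 3.281027
  t = 2.5000: CF_t = 3.700000, DF = 0.860518, PV = 3.183917
  t = 3.0000: CF_t = 3.700000, DF = 0.835049, PV = 3.089682
  t = 3.5000: CF_t = 3.700000, DF = 0.810334, PV = 2.998236
  t = 4.0000: CF_t = 3.700000, DF = 0.786350, PV = 2.909496
  t = 4.5000: CF_t = 3.700000, DF = 0.763076, PV = 2.823383
  t = 5.0000: CF_t = 103.700000, DF = 0.740491, PV = 76.788962
Price P = sum_t PV_t = 105.530510
Macaulay numerator sum_t t * PV_t:
  t * PV_t at t = 0.5000: 1.795245
  t * PV_t at t = 1.0000: 3.484221
  t * PV_t at t = 1.5000: 5.071647
  t * PV_t at t = 2.0000: 6.562053
  t * PV_t at t = 2.5000: 7.959793
  t * PV_t at t = 3.0000: 9.269045
  t * PV_t at t = 3.5000: 10.493824
  t * PV_t at t = 4.0000: 11.637984
  t * PV_t at t = 4.5000: 12.705222
  t * PV_t at t = 5.0000: 383.944808
Macaulay duration D = (sum_t t * PV_t) / P = 452.923843 / 105.530510 = 4.291876

Answer: Macaulay duration = 4.2919 years


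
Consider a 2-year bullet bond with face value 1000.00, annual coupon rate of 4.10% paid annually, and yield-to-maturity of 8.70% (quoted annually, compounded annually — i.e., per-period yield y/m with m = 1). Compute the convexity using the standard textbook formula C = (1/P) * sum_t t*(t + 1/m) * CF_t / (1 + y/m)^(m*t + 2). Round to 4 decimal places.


Coupon per period c = face * coupon_rate / m = 41.000000
Periods per year m = 1; per-period yield y/m = 0.087000
Number of cashflows N = 2
Cashflows (t years, CF_t, discount factor 1/(1+y/m)^(m*t), PV):
  t = 1.0000: CF_t = 41.000000, DF = 0.919963, PV = 37.718491
  t = 2.0000: CF_t = 1041.000000, DF = 0.846332, PV = 881.031916
Price P = sum_t PV_t = 918.750407
Convexity numerator sum_t t*(t + 1/m) * CF_t / (1+y/m)^(m*t + 2):
  t = 1.0000: term = 63.844754
  t = 2.0000: term = 4473.874565
Convexity = (1/P) * sum = 4537.719320 / 918.750407 = 4.939012

Answer: Convexity = 4.9390


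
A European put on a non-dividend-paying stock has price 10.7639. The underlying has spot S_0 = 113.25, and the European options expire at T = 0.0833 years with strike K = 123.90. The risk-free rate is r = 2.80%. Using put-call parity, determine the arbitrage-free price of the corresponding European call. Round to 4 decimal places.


Put-call parity: C - P = S_0 * exp(-qT) - K * exp(-rT).
S_0 * exp(-qT) = 113.2500 * 1.00000000 = 113.25000000
K * exp(-rT) = 123.9000 * 0.99767032 = 123.61135239
C = P + S*exp(-qT) - K*exp(-rT)
C = 10.7639 + 113.25000000 - 123.61135239 = 0.4025

Answer: Call price = 0.4025


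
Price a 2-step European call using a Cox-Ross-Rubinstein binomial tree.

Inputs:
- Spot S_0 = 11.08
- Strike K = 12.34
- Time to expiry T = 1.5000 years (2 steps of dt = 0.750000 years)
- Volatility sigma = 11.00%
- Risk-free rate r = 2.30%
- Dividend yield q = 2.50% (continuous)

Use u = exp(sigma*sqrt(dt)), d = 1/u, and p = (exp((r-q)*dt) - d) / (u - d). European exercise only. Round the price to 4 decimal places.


Answer: Price = V(0,0) = 0.2258

Derivation:
dt = T/N = 0.750000
u = exp(sigma*sqrt(dt)) = 1.099948; d = 1/u = 0.909134
p = (exp((r-q)*dt) - d) / (u - d) = 0.468347
Discount per step: exp(-r*dt) = 0.982898
Stock lattice S(k, i) with i counting down-moves:
  k=0: S(0,0) = 11.0800
  k=1: S(1,0) = 12.1874; S(1,1) = 10.0732
  k=2: S(2,0) = 13.4055; S(2,1) = 11.0800; S(2,2) = 9.1579
Terminal payoffs V(N, i) = max(S_T - K, 0):
  V(2,0) = 1.065529; V(2,1) = 0.000000; V(2,2) = 0.000000
Backward induction: V(k, i) = exp(-r*dt) * [p * V(k+1, i) + (1-p) * V(k+1, i+1)].
  V(1,0) = exp(-r*dt) * [p*1.065529 + (1-p)*0.000000] = 0.490503
  V(1,1) = exp(-r*dt) * [p*0.000000 + (1-p)*0.000000] = 0.000000
  V(0,0) = exp(-r*dt) * [p*0.490503 + (1-p)*0.000000] = 0.225797


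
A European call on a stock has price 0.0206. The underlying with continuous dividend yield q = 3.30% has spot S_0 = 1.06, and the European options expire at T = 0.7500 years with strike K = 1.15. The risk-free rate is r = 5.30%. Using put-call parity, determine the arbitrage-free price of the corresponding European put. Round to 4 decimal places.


Answer: Put price = 0.0917

Derivation:
Put-call parity: C - P = S_0 * exp(-qT) - K * exp(-rT).
S_0 * exp(-qT) = 1.0600 * 0.97555377 = 1.03408700
K * exp(-rT) = 1.1500 * 0.96102967 = 1.10518412
P = C - S*exp(-qT) + K*exp(-rT)
P = 0.0206 - 1.03408700 + 1.10518412 = 0.0917


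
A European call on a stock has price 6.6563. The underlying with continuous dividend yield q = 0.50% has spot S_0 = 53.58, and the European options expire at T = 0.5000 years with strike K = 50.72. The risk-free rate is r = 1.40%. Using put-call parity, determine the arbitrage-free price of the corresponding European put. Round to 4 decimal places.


Answer: Put price = 3.5763

Derivation:
Put-call parity: C - P = S_0 * exp(-qT) - K * exp(-rT).
S_0 * exp(-qT) = 53.5800 * 0.99750312 = 53.44621730
K * exp(-rT) = 50.7200 * 0.99302444 = 50.36619975
P = C - S*exp(-qT) + K*exp(-rT)
P = 6.6563 - 53.44621730 + 50.36619975 = 3.5763


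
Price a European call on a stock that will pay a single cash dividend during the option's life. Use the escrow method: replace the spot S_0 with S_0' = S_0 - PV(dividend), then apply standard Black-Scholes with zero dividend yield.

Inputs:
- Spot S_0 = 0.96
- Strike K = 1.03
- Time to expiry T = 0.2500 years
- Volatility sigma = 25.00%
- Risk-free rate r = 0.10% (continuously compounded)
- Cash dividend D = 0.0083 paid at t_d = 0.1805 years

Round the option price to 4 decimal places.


Answer: Price = 0.0198

Derivation:
PV(D) = D * exp(-r * t_d) = 0.0083 * 0.99981952 = 0.00829850
S_0' = S_0 - PV(D) = 0.9600 - 0.00829850 = 0.95170150
d1 = (ln(S_0'/K) + (r + sigma^2/2)*T) / (sigma*sqrt(T)) = -0.56800118
d2 = d1 - sigma*sqrt(T) = -0.69300118
exp(-rT) = 0.99975003
N(d1) = 0.28501708; N(d2) = 0.24415440
C = S_0' * N(d1) - K * exp(-rT) * N(d2) = 0.95170150 * 0.28501708 - 1.0300 * 0.99975003 * 0.24415440 = 0.0198


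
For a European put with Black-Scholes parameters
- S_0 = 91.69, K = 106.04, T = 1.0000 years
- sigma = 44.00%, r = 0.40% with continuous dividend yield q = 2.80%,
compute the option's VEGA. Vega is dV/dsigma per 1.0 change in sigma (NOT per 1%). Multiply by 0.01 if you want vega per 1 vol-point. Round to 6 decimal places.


Answer: Vega = 35.088068

Derivation:
d1 = -0.1650069531; d2 = -0.6050069531
phi(d1) = 0.3935480220; exp(-qT) = 0.9723883668; exp(-rT) = 0.9960079893
Vega = S * exp(-qT) * phi(d1) * sqrt(T) = 91.6900 * 0.9723883668 * 0.3935480220 * 1.0000000000 = 35.088068


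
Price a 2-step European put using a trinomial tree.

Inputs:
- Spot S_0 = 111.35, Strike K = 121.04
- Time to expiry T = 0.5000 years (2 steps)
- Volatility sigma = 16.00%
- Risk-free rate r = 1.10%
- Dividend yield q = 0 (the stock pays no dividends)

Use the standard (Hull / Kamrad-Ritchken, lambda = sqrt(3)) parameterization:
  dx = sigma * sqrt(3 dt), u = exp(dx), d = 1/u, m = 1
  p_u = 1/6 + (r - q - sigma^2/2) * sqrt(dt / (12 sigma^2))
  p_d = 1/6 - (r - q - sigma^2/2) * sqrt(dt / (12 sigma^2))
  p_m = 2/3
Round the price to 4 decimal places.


Answer: Price = V(0,0) = 11.2280

Derivation:
dt = T/N = 0.250000; dx = sigma*sqrt(3*dt) = 0.138564
u = exp(dx) = 1.148623; d = 1/u = 0.870607
p_u = 0.165043, p_m = 0.666667, p_d = 0.168290
Discount per step: exp(-r*dt) = 0.997254
Stock lattice S(k, j) with j the centered position index:
  k=0: S(0,+0) = 111.3500
  k=1: S(1,-1) = 96.9421; S(1,+0) = 111.3500; S(1,+1) = 127.8992
  k=2: S(2,-2) = 84.3986; S(2,-1) = 96.9421; S(2,+0) = 111.3500; S(2,+1) = 127.8992; S(2,+2) = 146.9080
Terminal payoffs V(N, j) = max(K - S_T, 0):
  V(2,-2) = 36.641446; V(2,-1) = 24.097858; V(2,+0) = 9.690000; V(2,+1) = 0.000000; V(2,+2) = 0.000000
Backward induction: V(k, j) = exp(-r*dt) * [p_u * V(k+1, j+1) + p_m * V(k+1, j) + p_d * V(k+1, j-1)]
  V(1,-1) = exp(-r*dt) * [p_u*9.690000 + p_m*24.097858 + p_d*36.641446] = 23.765465
  V(1,+0) = exp(-r*dt) * [p_u*0.000000 + p_m*9.690000 + p_d*24.097858] = 10.486562
  V(1,+1) = exp(-r*dt) * [p_u*0.000000 + p_m*0.000000 + p_d*9.690000] = 1.626256
  V(0,+0) = exp(-r*dt) * [p_u*1.626256 + p_m*10.486562 + p_d*23.765465] = 11.228025


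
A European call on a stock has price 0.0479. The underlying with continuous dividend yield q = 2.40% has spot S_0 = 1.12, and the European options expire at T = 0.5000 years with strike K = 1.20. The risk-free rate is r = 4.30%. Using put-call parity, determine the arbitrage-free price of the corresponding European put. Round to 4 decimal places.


Put-call parity: C - P = S_0 * exp(-qT) - K * exp(-rT).
S_0 * exp(-qT) = 1.1200 * 0.98807171 = 1.10664032
K * exp(-rT) = 1.2000 * 0.97872948 = 1.17447537
P = C - S*exp(-qT) + K*exp(-rT)
P = 0.0479 - 1.10664032 + 1.17447537 = 0.1157

Answer: Put price = 0.1157


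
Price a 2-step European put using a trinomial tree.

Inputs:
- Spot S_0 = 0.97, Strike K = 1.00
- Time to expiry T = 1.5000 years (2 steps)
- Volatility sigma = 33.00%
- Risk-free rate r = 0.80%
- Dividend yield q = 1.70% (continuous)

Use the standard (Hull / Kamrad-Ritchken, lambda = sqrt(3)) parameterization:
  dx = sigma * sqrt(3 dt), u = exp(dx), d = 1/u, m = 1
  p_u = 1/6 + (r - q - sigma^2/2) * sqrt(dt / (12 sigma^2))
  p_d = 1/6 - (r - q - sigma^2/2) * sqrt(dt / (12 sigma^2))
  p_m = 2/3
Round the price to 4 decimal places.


dt = T/N = 0.750000; dx = sigma*sqrt(3*dt) = 0.495000
u = exp(dx) = 1.640498; d = 1/u = 0.609571
p_u = 0.118598, p_m = 0.666667, p_d = 0.214735
Discount per step: exp(-r*dt) = 0.994018
Stock lattice S(k, j) with j the centered position index:
  k=0: S(0,+0) = 0.9700
  k=1: S(1,-1) = 0.5913; S(1,+0) = 0.9700; S(1,+1) = 1.5913
  k=2: S(2,-2) = 0.3604; S(2,-1) = 0.5913; S(2,+0) = 0.9700; S(2,+1) = 1.5913; S(2,+2) = 2.6105
Terminal payoffs V(N, j) = max(K - S_T, 0):
  V(2,-2) = 0.639571; V(2,-1) = 0.408716; V(2,+0) = 0.030000; V(2,+1) = 0.000000; V(2,+2) = 0.000000
Backward induction: V(k, j) = exp(-r*dt) * [p_u * V(k+1, j+1) + p_m * V(k+1, j) + p_d * V(k+1, j-1)]
  V(1,-1) = exp(-r*dt) * [p_u*0.030000 + p_m*0.408716 + p_d*0.639571] = 0.410901
  V(1,+0) = exp(-r*dt) * [p_u*0.000000 + p_m*0.030000 + p_d*0.408716] = 0.107121
  V(1,+1) = exp(-r*dt) * [p_u*0.000000 + p_m*0.000000 + p_d*0.030000] = 0.006404
  V(0,+0) = exp(-r*dt) * [p_u*0.006404 + p_m*0.107121 + p_d*0.410901] = 0.159449

Answer: Price = V(0,0) = 0.1594


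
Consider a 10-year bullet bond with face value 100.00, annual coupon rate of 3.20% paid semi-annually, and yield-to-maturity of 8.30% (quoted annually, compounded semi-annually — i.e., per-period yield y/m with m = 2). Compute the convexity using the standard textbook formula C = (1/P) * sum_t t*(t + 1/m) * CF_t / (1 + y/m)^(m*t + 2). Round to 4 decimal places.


Answer: Convexity = 74.6486

Derivation:
Coupon per period c = face * coupon_rate / m = 1.600000
Periods per year m = 2; per-period yield y/m = 0.041500
Number of cashflows N = 20
Cashflows (t years, CF_t, discount factor 1/(1+y/m)^(m*t), PV):
  t = 0.5000: CF_t = 1.600000, DF = 0.960154, PV = 1.536246
  t = 1.0000: CF_t = 1.600000, DF = 0.921895, PV = 1.475032
  t = 1.5000: CF_t = 1.600000, DF = 0.885161, PV = 1.416257
  t = 2.0000: CF_t = 1.600000, DF = 0.849890, PV = 1.359825
  t = 2.5000: CF_t = 1.600000, DF = 0.816025, PV = 1.305640
  t = 3.0000: CF_t = 1.600000, DF = 0.783510, PV = 1.253615
  t = 3.5000: CF_t = 1.600000, DF = 0.752290, PV = 1.203663
  t = 4.0000: CF_t = 1.600000, DF = 0.722314, PV = 1.155702
  t = 4.5000: CF_t = 1.600000, DF = 0.693532, PV = 1.109651
  t = 5.0000: CF_t = 1.600000, DF = 0.665897, PV = 1.065436
  t = 5.5000: CF_t = 1.600000, DF = 0.639364, PV = 1.022982
  t = 6.0000: CF_t = 1.600000, DF = 0.613887, PV = 0.982220
  t = 6.5000: CF_t = 1.600000, DF = 0.589426, PV = 0.943082
  t = 7.0000: CF_t = 1.600000, DF = 0.565940, PV = 0.905504
  t = 7.5000: CF_t = 1.600000, DF = 0.543389, PV = 0.869422
  t = 8.0000: CF_t = 1.600000, DF = 0.521737, PV = 0.834779
  t = 8.5000: CF_t = 1.600000, DF = 0.500948, PV = 0.801516
  t = 9.0000: CF_t = 1.600000, DF = 0.480987, PV = 0.769579
  t = 9.5000: CF_t = 1.600000, DF = 0.461821, PV = 0.738914
  t = 10.0000: CF_t = 101.600000, DF = 0.443419, PV = 45.051393
Price P = sum_t PV_t = 65.800458
Convexity numerator sum_t t*(t + 1/m) * CF_t / (1+y/m)^(m*t + 2):
  t = 0.5000: term = 0.708129
  t = 1.0000: term = 2.039737
  t = 1.5000: term = 3.916921
  t = 2.0000: term = 6.268077
  t = 2.5000: term = 9.027476
  t = 3.0000: term = 12.134869
  t = 3.5000: term = 15.535118
  t = 4.0000: term = 19.177842
  t = 4.5000: term = 23.017094
  t = 5.0000: term = 27.011045
  t = 5.5000: term = 31.121703
  t = 6.0000: term = 35.314637
  t = 6.5000: term = 39.558723
  t = 7.0000: term = 43.825905
  t = 7.5000: term = 48.090974
  t = 8.0000: term = 52.331352
  t = 8.5000: term = 56.526905
  t = 9.0000: term = 60.659749
  t = 9.5000: term = 64.714087
  t = 10.0000: term = 4360.928566
Convexity = (1/P) * sum = 4911.908910 / 65.800458 = 74.648552


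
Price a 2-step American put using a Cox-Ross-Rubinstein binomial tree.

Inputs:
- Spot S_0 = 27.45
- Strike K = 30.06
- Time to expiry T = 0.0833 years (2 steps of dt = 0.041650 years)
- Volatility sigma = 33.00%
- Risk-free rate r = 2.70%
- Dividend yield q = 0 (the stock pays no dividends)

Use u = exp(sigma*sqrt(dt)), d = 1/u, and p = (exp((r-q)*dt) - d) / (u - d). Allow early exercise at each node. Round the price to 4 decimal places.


dt = T/N = 0.041650
u = exp(sigma*sqrt(dt)) = 1.069667; d = 1/u = 0.934870
p = (exp((r-q)*dt) - d) / (u - d) = 0.491517
Discount per step: exp(-r*dt) = 0.998876
Stock lattice S(k, i) with i counting down-moves:
  k=0: S(0,0) = 27.4500
  k=1: S(1,0) = 29.3624; S(1,1) = 25.6622
  k=2: S(2,0) = 31.4080; S(2,1) = 27.4500; S(2,2) = 23.9908
Terminal payoffs V(N, i) = max(K - S_T, 0):
  V(2,0) = 0.000000; V(2,1) = 2.610000; V(2,2) = 6.069182
Backward induction: V(k, i) = exp(-r*dt) * [p * V(k+1, i) + (1-p) * V(k+1, i+1)]; then take max(V_cont, immediate exercise) for American.
  V(1,0) = exp(-r*dt) * [p*0.000000 + (1-p)*2.610000] = 1.325650; exercise = 0.697638; V(1,0) = max -> 1.325650
  V(1,1) = exp(-r*dt) * [p*2.610000 + (1-p)*6.069182] = 4.364026; exercise = 4.397811; V(1,1) = max -> 4.397811
  V(0,0) = exp(-r*dt) * [p*1.325650 + (1-p)*4.397811] = 2.884547; exercise = 2.610000; V(0,0) = max -> 2.884547

Answer: Price = V(0,0) = 2.8845


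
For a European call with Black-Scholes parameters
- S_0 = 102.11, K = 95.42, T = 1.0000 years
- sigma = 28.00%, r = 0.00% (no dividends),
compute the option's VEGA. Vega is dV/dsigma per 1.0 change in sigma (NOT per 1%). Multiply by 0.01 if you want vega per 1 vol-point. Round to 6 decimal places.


Answer: Vega = 37.869528

Derivation:
d1 = 0.3820087981; d2 = 0.1020087981
phi(d1) = 0.3708699214; exp(-qT) = 1.0000000000; exp(-rT) = 1.0000000000
Vega = S * exp(-qT) * phi(d1) * sqrt(T) = 102.1100 * 1.0000000000 * 0.3708699214 * 1.0000000000 = 37.869528


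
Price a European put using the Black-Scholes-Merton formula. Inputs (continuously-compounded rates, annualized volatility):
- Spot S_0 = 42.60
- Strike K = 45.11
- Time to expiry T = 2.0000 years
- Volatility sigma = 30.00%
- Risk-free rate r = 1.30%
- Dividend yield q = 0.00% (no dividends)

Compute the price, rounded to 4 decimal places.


d1 = (ln(S/K) + (r - q + 0.5*sigma^2) * T) / (sigma * sqrt(T)) = 0.13847579
d2 = d1 - sigma * sqrt(T) = -0.28578828
exp(-rT) = 0.97433509; exp(-qT) = 1.00000000
P = K * exp(-rT) * N(-d2) - S_0 * exp(-qT) * N(-d1)
N(-d1) = 0.44493220; N(-d2) = 0.61247986
P = 45.1100 * 0.97433509 * 0.61247986 - 42.6000 * 1.00000000 * 0.44493220 = 7.9658

Answer: Price = 7.9658


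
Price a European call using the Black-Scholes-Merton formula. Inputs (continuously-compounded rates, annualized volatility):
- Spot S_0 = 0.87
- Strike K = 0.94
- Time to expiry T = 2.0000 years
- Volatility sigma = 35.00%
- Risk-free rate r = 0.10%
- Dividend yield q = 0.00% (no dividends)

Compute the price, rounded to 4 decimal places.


Answer: Price = 0.1447

Derivation:
d1 = (ln(S/K) + (r - q + 0.5*sigma^2) * T) / (sigma * sqrt(T)) = 0.09518331
d2 = d1 - sigma * sqrt(T) = -0.39979143
exp(-rT) = 0.99800200; exp(-qT) = 1.00000000
C = S_0 * exp(-qT) * N(d1) - K * exp(-rT) * N(d2)
N(d1) = 0.53791539; N(d2) = 0.34465507
C = 0.8700 * 1.00000000 * 0.53791539 - 0.9400 * 0.99800200 * 0.34465507 = 0.1447


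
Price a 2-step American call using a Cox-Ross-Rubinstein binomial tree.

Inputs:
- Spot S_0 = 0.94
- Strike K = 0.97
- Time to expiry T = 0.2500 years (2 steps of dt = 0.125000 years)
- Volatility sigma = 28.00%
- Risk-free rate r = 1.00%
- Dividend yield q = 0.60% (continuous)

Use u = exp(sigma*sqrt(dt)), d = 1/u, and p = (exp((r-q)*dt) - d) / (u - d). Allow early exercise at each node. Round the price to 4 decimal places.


dt = T/N = 0.125000
u = exp(sigma*sqrt(dt)) = 1.104061; d = 1/u = 0.905747
p = (exp((r-q)*dt) - d) / (u - d) = 0.477793
Discount per step: exp(-r*dt) = 0.998751
Stock lattice S(k, i) with i counting down-moves:
  k=0: S(0,0) = 0.9400
  k=1: S(1,0) = 1.0378; S(1,1) = 0.8514
  k=2: S(2,0) = 1.1458; S(2,1) = 0.9400; S(2,2) = 0.7712
Terminal payoffs V(N, i) = max(S_T - K, 0):
  V(2,0) = 0.175813; V(2,1) = 0.000000; V(2,2) = 0.000000
Backward induction: V(k, i) = exp(-r*dt) * [p * V(k+1, i) + (1-p) * V(k+1, i+1)]; then take max(V_cont, immediate exercise) for American.
  V(1,0) = exp(-r*dt) * [p*0.175813 + (1-p)*0.000000] = 0.083897; exercise = 0.067817; V(1,0) = max -> 0.083897
  V(1,1) = exp(-r*dt) * [p*0.000000 + (1-p)*0.000000] = 0.000000; exercise = 0.000000; V(1,1) = max -> 0.000000
  V(0,0) = exp(-r*dt) * [p*0.083897 + (1-p)*0.000000] = 0.040036; exercise = 0.000000; V(0,0) = max -> 0.040036

Answer: Price = V(0,0) = 0.0400


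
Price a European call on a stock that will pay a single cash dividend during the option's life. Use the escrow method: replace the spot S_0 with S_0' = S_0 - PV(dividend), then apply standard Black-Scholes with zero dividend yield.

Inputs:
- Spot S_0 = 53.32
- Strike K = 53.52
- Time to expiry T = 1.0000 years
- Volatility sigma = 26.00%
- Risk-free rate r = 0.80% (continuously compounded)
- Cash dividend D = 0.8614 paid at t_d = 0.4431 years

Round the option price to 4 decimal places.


Answer: Price = 5.1488

Derivation:
PV(D) = D * exp(-r * t_d) = 0.8614 * 0.99646148 = 0.85835191
S_0' = S_0 - PV(D) = 53.3200 - 0.85835191 = 52.46164809
d1 = (ln(S_0'/K) + (r + sigma^2/2)*T) / (sigma*sqrt(T)) = 0.08394990
d2 = d1 - sigma*sqrt(T) = -0.17605010
exp(-rT) = 0.99203191
N(d1) = 0.53345187; N(d2) = 0.43012729
C = S_0' * N(d1) - K * exp(-rT) * N(d2) = 52.46164809 * 0.53345187 - 53.5200 * 0.99203191 * 0.43012729 = 5.1488


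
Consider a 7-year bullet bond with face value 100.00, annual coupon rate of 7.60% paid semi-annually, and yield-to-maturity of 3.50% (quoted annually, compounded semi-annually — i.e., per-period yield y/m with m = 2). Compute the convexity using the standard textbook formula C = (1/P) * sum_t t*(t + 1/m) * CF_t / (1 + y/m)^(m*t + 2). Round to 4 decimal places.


Answer: Convexity = 38.5711

Derivation:
Coupon per period c = face * coupon_rate / m = 3.800000
Periods per year m = 2; per-period yield y/m = 0.017500
Number of cashflows N = 14
Cashflows (t years, CF_t, discount factor 1/(1+y/m)^(m*t), PV):
  t = 0.5000: CF_t = 3.800000, DF = 0.982801, PV = 3.734644
  t = 1.0000: CF_t = 3.800000, DF = 0.965898, PV = 3.670412
  t = 1.5000: CF_t = 3.800000, DF = 0.949285, PV = 3.607284
  t = 2.0000: CF_t = 3.800000, DF = 0.932959, PV = 3.545242
  t = 2.5000: CF_t = 3.800000, DF = 0.916913, PV = 3.484268
  t = 3.0000: CF_t = 3.800000, DF = 0.901143, PV = 3.424342
  t = 3.5000: CF_t = 3.800000, DF = 0.885644, PV = 3.365446
  t = 4.0000: CF_t = 3.800000, DF = 0.870412, PV = 3.307564
  t = 4.5000: CF_t = 3.800000, DF = 0.855441, PV = 3.250677
  t = 5.0000: CF_t = 3.800000, DF = 0.840729, PV = 3.194769
  t = 5.5000: CF_t = 3.800000, DF = 0.826269, PV = 3.139822
  t = 6.0000: CF_t = 3.800000, DF = 0.812058, PV = 3.085820
  t = 6.5000: CF_t = 3.800000, DF = 0.798091, PV = 3.032747
  t = 7.0000: CF_t = 103.800000, DF = 0.784365, PV = 81.417076
Price P = sum_t PV_t = 125.260112
Convexity numerator sum_t t*(t + 1/m) * CF_t / (1+y/m)^(m*t + 2):
  t = 0.5000: term = 1.803642
  t = 1.0000: term = 5.317863
  t = 1.5000: term = 10.452803
  t = 2.0000: term = 17.121708
  t = 2.5000: term = 25.240848
  t = 3.0000: term = 34.729422
  t = 3.5000: term = 45.509480
  t = 4.0000: term = 57.505836
  t = 4.5000: term = 70.645990
  t = 5.0000: term = 84.860049
  t = 5.5000: term = 100.080647
  t = 6.0000: term = 116.242878
  t = 6.5000: term = 133.284217
  t = 7.0000: term = 4128.630063
Convexity = (1/P) * sum = 4831.425445 / 125.260112 = 38.571141


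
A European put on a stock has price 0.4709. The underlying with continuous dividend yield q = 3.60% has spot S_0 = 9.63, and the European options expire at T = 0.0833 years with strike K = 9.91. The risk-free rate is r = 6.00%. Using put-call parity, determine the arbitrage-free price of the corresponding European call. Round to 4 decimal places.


Put-call parity: C - P = S_0 * exp(-qT) - K * exp(-rT).
S_0 * exp(-qT) = 9.6300 * 0.99700569 = 9.60116481
K * exp(-rT) = 9.9100 * 0.99501447 = 9.86059339
C = P + S*exp(-qT) - K*exp(-rT)
C = 0.4709 + 9.60116481 - 9.86059339 = 0.2115

Answer: Call price = 0.2115


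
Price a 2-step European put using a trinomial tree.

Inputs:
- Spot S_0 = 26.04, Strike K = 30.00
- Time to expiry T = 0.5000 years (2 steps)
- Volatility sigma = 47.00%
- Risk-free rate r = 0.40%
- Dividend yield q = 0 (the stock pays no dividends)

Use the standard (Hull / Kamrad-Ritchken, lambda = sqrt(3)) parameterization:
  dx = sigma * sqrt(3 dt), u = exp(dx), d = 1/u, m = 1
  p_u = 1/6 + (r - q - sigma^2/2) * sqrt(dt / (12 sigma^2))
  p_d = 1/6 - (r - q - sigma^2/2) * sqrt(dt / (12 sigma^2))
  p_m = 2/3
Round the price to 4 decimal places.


dt = T/N = 0.250000; dx = sigma*sqrt(3*dt) = 0.407032
u = exp(dx) = 1.502352; d = 1/u = 0.665623
p_u = 0.133976, p_m = 0.666667, p_d = 0.199358
Discount per step: exp(-r*dt) = 0.999000
Stock lattice S(k, j) with j the centered position index:
  k=0: S(0,+0) = 26.0400
  k=1: S(1,-1) = 17.3328; S(1,+0) = 26.0400; S(1,+1) = 39.1212
  k=2: S(2,-2) = 11.5371; S(2,-1) = 17.3328; S(2,+0) = 26.0400; S(2,+1) = 39.1212; S(2,+2) = 58.7739
Terminal payoffs V(N, j) = max(K - S_T, 0):
  V(2,-2) = 18.462877; V(2,-1) = 12.667179; V(2,+0) = 3.960000; V(2,+1) = 0.000000; V(2,+2) = 0.000000
Backward induction: V(k, j) = exp(-r*dt) * [p_u * V(k+1, j+1) + p_m * V(k+1, j) + p_d * V(k+1, j-1)]
  V(1,-1) = exp(-r*dt) * [p_u*3.960000 + p_m*12.667179 + p_d*18.462877] = 12.643395
  V(1,+0) = exp(-r*dt) * [p_u*0.000000 + p_m*3.960000 + p_d*12.667179] = 5.160136
  V(1,+1) = exp(-r*dt) * [p_u*0.000000 + p_m*0.000000 + p_d*3.960000] = 0.788667
  V(0,+0) = exp(-r*dt) * [p_u*0.788667 + p_m*5.160136 + p_d*12.643395] = 6.060246

Answer: Price = V(0,0) = 6.0602


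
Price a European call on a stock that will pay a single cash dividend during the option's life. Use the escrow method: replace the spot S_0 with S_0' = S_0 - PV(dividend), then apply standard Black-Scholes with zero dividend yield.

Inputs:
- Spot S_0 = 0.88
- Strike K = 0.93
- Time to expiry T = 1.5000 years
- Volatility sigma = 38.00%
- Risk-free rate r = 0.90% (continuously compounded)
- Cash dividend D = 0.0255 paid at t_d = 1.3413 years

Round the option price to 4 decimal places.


Answer: Price = 0.1335

Derivation:
PV(D) = D * exp(-r * t_d) = 0.0255 * 0.98800087 = 0.02519402
S_0' = S_0 - PV(D) = 0.8800 - 0.02519402 = 0.85480598
d1 = (ln(S_0'/K) + (r + sigma^2/2)*T) / (sigma*sqrt(T)) = 0.08055368
d2 = d1 - sigma*sqrt(T) = -0.38484937
exp(-rT) = 0.98659072
N(d1) = 0.53210155; N(d2) = 0.35017451
C = S_0' * N(d1) - K * exp(-rT) * N(d2) = 0.85480598 * 0.53210155 - 0.9300 * 0.98659072 * 0.35017451 = 0.1335
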